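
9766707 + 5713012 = 15479719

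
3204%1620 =1584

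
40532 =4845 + 35687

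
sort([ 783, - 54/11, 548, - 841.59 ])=[ - 841.59, - 54/11, 548,  783]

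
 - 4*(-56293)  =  225172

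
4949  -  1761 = 3188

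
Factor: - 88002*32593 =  - 2^1*3^2*11^1*2963^1*4889^1 = - 2868249186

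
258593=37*6989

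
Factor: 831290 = 2^1 *5^1 *97^1*857^1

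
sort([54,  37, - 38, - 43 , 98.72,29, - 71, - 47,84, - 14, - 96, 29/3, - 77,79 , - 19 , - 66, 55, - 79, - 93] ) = [ - 96 ,-93 , - 79, - 77, - 71, - 66, - 47, - 43, - 38,  -  19,  -  14 , 29/3, 29, 37,54, 55, 79 , 84,98.72]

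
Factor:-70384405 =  - 5^1*7^1*13^1*154691^1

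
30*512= 15360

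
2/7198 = 1/3599 = 0.00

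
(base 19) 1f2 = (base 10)648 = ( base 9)800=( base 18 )200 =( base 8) 1210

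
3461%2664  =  797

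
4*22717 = 90868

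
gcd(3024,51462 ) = 54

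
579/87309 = 193/29103 = 0.01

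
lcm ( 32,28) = 224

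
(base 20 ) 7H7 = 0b110001001011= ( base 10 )3147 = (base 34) 2OJ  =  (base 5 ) 100042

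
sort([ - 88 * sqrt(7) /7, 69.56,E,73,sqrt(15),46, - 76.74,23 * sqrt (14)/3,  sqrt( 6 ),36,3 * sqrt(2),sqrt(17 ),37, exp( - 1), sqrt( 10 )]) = [ - 76.74, - 88*sqrt( 7) /7,exp( - 1),sqrt(6),  E,sqrt( 10), sqrt(15 ),  sqrt(17 ),3*sqrt ( 2 ), 23*sqrt (14) /3,36, 37,46,  69.56,73 ]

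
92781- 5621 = 87160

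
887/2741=887/2741= 0.32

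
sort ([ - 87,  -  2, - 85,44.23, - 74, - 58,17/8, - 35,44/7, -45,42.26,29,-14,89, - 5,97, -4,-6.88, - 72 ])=[-87, - 85, - 74, - 72, - 58, - 45, - 35, - 14, - 6.88, - 5, -4, - 2 , 17/8, 44/7, 29,42.26,44.23,89,97] 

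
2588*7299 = 18889812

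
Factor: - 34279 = -7^1*59^1  *  83^1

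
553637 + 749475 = 1303112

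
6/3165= 2/1055 = 0.00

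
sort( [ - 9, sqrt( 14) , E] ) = [ - 9, E,sqrt( 14 )]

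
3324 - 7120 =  - 3796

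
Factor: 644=2^2*7^1*23^1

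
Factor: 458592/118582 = 816/211 = 2^4*3^1*17^1*211^( - 1)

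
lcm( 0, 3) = 0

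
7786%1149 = 892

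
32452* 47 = 1525244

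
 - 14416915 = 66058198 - 80475113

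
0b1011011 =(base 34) 2N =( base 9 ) 111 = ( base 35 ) 2l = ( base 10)91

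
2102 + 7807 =9909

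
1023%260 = 243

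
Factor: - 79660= - 2^2*5^1*7^1* 569^1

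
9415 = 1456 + 7959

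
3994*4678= 18683932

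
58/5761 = 58/5761 = 0.01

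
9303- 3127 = 6176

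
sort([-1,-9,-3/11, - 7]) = [-9 , - 7,-1,-3/11] 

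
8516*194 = 1652104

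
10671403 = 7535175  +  3136228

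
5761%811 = 84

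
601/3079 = 601/3079 = 0.20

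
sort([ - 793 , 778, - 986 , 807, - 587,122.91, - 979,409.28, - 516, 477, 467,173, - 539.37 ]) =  [ - 986, - 979, - 793, - 587, - 539.37, - 516, 122.91, 173,409.28,467,477,778, 807]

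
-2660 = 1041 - 3701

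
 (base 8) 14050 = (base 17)146D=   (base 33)5md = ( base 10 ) 6184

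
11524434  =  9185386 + 2339048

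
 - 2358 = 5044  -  7402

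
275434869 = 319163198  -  43728329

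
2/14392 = 1/7196= 0.00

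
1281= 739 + 542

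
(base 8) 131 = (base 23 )3K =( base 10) 89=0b1011001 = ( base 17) 54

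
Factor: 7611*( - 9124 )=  - 2^2*3^1*43^1*59^1*2281^1 = - 69442764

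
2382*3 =7146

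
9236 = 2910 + 6326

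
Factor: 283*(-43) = -12169 = - 43^1* 283^1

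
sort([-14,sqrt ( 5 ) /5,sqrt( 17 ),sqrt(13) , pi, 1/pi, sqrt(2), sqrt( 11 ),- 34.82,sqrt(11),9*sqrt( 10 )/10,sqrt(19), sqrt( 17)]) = [ - 34.82, - 14, 1/pi,sqrt( 5 ) /5, sqrt( 2), 9*sqrt (10 ) /10,pi, sqrt(11), sqrt(11),sqrt ( 13 ), sqrt(17),sqrt ( 17), sqrt( 19) ] 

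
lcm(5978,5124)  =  35868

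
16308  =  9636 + 6672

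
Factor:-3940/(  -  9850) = 2^1*5^( - 1) =2/5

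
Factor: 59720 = 2^3  *  5^1*1493^1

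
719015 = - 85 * ( - 8459) 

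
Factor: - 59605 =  - 5^1*7^1*13^1 * 131^1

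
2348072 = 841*2792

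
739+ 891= 1630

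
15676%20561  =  15676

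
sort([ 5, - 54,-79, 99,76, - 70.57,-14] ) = [ - 79, - 70.57, - 54, - 14,5,76, 99] 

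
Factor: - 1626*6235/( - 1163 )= 2^1*3^1 * 5^1*29^1*43^1 * 271^1*1163^ ( - 1)=10138110/1163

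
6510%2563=1384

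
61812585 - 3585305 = 58227280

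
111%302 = 111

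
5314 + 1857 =7171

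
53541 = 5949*9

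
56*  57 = 3192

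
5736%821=810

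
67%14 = 11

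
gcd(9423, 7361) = 1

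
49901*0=0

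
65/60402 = 65/60402 = 0.00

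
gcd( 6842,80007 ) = 1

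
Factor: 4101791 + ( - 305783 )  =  3796008 =2^3*3^1 * 277^1*571^1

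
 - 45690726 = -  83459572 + 37768846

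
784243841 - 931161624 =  - 146917783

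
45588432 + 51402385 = 96990817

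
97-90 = 7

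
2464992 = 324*7608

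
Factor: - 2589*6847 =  - 17726883 = - 3^1*41^1*167^1*863^1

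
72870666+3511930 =76382596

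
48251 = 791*61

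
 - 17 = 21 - 38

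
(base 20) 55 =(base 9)126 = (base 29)3i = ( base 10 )105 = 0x69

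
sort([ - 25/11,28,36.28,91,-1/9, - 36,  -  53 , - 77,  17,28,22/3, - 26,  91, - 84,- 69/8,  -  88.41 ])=[ - 88.41, -84, - 77, - 53,-36,-26, - 69/8, - 25/11,-1/9, 22/3 , 17, 28, 28,  36.28,91,91] 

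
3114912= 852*3656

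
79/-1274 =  - 79/1274 = - 0.06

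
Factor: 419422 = 2^1*43^1*4877^1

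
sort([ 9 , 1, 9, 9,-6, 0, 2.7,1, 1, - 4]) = [ - 6, - 4, 0,1 , 1,1,2.7,9,9,9 ]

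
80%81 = 80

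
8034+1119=9153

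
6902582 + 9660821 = 16563403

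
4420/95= 884/19 = 46.53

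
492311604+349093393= 841404997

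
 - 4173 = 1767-5940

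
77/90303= 77/90303=0.00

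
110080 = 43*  2560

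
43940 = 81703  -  37763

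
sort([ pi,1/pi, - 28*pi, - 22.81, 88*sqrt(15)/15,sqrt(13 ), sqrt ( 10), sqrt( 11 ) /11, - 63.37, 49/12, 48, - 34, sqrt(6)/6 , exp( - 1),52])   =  [-28* pi, - 63.37, - 34, -22.81, sqrt(11)/11,1/pi,exp( - 1 ) , sqrt (6)/6, pi, sqrt(10), sqrt(13 ), 49/12,88*sqrt( 15 )/15, 48, 52]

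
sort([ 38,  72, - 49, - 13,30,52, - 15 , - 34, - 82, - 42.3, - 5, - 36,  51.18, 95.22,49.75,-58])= [  -  82, - 58, - 49, - 42.3, - 36,-34, -15,-13,  -  5, 30,38,49.75,51.18, 52,  72, 95.22 ]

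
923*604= 557492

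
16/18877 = 16/18877  =  0.00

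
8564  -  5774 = 2790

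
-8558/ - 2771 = 8558/2771 = 3.09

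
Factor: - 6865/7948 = - 2^(  -  2)*5^1*1373^1*1987^( - 1) 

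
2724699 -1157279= 1567420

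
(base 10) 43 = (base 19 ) 25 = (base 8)53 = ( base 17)29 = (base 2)101011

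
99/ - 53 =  - 2 + 7/53 = - 1.87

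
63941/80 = 799+21/80= 799.26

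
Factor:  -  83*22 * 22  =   - 40172 = -2^2*11^2*83^1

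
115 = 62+53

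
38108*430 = 16386440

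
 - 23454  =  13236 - 36690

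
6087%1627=1206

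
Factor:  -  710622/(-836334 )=11^1*37^1*479^(-1)  =  407/479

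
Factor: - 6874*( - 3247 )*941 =21003005198 = 2^1*7^1*17^1*191^1*491^1*941^1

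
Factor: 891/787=3^4*11^1*787^( - 1 ) 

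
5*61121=305605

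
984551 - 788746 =195805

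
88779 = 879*101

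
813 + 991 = 1804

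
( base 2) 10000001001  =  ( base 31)12A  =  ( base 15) 48D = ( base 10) 1033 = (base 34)UD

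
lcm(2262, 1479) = 38454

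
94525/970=97 + 87/194 = 97.45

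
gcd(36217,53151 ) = 1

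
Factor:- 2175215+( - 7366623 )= -9541838 = -2^1 *19^1*293^1*857^1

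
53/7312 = 53/7312 = 0.01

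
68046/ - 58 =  - 34023/29 = - 1173.21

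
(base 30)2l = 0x51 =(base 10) 81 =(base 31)2j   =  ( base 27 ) 30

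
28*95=2660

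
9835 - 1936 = 7899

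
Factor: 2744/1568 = 7/4=2^( - 2)*7^1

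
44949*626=28138074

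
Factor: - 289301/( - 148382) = 2^( -1 ) *13^(-2 )*659^1 = 659/338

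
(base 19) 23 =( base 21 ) 1K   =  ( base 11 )38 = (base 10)41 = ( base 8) 51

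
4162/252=2081/126 = 16.52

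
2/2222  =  1/1111 = 0.00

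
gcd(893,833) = 1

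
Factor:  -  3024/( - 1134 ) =8/3  =  2^3*3^( - 1 )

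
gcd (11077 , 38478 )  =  583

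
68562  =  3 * 22854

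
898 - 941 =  - 43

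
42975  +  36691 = 79666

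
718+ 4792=5510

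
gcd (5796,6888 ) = 84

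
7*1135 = 7945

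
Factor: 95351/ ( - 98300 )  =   - 97/100 = - 2^ ( - 2)*5^(-2)*97^1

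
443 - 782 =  - 339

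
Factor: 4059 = 3^2*11^1*41^1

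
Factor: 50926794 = 2^1 * 3^1 * 59^1 *263^1*547^1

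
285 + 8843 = 9128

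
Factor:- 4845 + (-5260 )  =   - 10105 = -5^1 * 43^1*47^1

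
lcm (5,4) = 20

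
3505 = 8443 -4938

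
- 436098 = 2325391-2761489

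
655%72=7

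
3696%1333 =1030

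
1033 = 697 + 336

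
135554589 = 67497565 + 68057024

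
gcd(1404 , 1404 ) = 1404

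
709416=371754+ 337662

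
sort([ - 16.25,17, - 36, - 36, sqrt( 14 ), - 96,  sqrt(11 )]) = [ -96,-36, - 36, - 16.25,sqrt( 11), sqrt (14 ), 17] 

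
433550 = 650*667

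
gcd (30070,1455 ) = 485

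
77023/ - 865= -90 + 827/865  =  - 89.04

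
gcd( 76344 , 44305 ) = 1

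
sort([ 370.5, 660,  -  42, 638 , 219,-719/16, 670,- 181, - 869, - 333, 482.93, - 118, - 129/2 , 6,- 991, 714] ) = [ - 991, - 869, - 333,-181 , - 118, - 129/2, - 719/16, - 42, 6 , 219, 370.5, 482.93,638,660, 670,714]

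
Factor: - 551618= - 2^1*83^1 * 3323^1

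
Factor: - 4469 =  -41^1*109^1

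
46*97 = 4462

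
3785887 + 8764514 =12550401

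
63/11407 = 63/11407= 0.01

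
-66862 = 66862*( - 1) 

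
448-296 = 152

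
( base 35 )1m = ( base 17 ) 36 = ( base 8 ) 71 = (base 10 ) 57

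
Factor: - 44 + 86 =2^1*3^1*7^1 = 42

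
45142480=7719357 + 37423123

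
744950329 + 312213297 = 1057163626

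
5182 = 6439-1257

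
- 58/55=-58/55 = -1.05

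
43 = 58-15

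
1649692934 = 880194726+769498208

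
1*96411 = 96411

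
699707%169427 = 21999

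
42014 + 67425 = 109439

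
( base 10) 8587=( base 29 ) A63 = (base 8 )20613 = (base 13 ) 3BA7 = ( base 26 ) CI7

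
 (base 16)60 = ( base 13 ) 75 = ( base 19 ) 51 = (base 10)96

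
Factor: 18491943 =3^1*41^1 * 149^1 * 1009^1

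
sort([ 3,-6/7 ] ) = [-6/7,3]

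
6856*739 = 5066584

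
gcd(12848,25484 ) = 4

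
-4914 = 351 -5265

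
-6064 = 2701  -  8765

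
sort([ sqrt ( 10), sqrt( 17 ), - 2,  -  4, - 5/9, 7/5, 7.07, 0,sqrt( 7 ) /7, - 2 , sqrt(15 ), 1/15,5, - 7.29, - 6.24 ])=[  -  7.29 ,-6.24, - 4,- 2,  -  2, - 5/9,  0,  1/15, sqrt(7)/7, 7/5, sqrt( 10), sqrt( 15),sqrt( 17),  5, 7.07 ] 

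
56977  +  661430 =718407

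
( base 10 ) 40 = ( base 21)1j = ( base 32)18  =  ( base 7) 55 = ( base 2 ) 101000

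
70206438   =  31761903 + 38444535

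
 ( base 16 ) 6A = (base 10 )106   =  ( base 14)78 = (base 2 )1101010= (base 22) 4I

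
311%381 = 311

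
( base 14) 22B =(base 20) 11b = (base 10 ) 431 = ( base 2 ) 110101111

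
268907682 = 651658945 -382751263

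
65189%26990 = 11209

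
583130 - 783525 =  - 200395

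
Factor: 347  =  347^1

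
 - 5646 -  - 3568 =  - 2078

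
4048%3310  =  738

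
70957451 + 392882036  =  463839487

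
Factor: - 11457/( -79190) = 2^( - 1 )*3^2* 5^( - 1) *19^1*67^1*7919^( - 1)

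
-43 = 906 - 949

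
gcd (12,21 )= 3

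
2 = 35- 33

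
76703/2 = 38351+1/2 = 38351.50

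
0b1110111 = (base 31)3q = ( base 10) 119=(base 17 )70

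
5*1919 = 9595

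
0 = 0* 1786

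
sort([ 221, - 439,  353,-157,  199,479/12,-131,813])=[-439,-157,-131, 479/12,199,221, 353, 813] 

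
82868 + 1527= 84395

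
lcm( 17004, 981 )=51012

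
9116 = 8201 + 915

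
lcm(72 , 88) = 792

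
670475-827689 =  - 157214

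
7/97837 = 7/97837= 0.00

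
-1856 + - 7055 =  - 8911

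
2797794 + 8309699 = 11107493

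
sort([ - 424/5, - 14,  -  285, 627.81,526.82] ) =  [ -285,- 424/5, - 14,  526.82,  627.81 ]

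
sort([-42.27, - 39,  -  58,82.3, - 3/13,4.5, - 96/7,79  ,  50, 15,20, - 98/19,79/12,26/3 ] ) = [ - 58,  -  42.27, - 39, - 96/7 ,-98/19, - 3/13,4.5,79/12,  26/3,15 , 20, 50, 79 , 82.3 ] 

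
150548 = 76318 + 74230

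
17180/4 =4295 = 4295.00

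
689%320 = 49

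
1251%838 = 413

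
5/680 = 1/136 = 0.01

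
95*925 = 87875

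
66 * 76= 5016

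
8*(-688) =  - 5504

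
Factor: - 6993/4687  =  -3^3 * 7^1*37^1 * 43^ (- 1)*109^(- 1 ) 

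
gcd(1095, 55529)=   1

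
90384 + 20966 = 111350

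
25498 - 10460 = 15038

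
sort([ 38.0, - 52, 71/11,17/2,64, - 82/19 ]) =[ - 52,  -  82/19, 71/11, 17/2, 38.0, 64] 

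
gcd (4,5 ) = 1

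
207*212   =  43884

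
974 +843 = 1817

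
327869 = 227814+100055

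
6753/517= 6753/517  =  13.06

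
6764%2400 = 1964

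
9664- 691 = 8973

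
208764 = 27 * 7732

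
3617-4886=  - 1269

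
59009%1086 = 365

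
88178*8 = 705424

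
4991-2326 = 2665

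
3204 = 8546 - 5342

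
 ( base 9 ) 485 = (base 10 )401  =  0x191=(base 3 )112212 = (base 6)1505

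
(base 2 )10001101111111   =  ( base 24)fif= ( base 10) 9087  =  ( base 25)EDC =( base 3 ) 110110120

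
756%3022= 756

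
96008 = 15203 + 80805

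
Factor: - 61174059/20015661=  - 20391353/6671887 = -1759^( - 1)*3793^( -1)*20391353^1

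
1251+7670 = 8921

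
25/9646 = 25/9646 = 0.00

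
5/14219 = 5/14219 = 0.00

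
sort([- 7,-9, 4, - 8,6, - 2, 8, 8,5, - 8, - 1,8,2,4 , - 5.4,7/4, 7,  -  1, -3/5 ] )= [ - 9,  -  8,  -  8,  -  7,  -  5.4 ,-2,  -  1, - 1 , - 3/5 , 7/4,2,  4, 4,5,  6 , 7, 8,8, 8]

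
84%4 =0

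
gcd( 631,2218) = 1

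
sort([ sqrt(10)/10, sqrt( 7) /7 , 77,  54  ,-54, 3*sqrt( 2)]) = [ - 54,sqrt(10) /10, sqrt ( 7)/7, 3*sqrt( 2) , 54,77] 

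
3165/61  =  51 + 54/61=51.89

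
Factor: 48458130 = 2^1*3^1*5^1*7^1*29^1* 73^1*109^1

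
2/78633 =2/78633 = 0.00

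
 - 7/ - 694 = 7/694 = 0.01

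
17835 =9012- - 8823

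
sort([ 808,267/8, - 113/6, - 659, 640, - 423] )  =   [-659, -423, - 113/6, 267/8,640, 808 ] 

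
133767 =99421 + 34346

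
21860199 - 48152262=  - 26292063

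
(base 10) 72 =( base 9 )80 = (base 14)52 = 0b1001000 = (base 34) 24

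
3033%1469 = 95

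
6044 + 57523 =63567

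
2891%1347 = 197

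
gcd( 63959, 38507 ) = 7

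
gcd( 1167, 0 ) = 1167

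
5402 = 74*73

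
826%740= 86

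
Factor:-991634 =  - 2^1* 7^1 * 193^1*367^1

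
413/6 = 413/6 = 68.83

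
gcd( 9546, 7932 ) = 6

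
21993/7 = 21993/7 = 3141.86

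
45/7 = 45/7 =6.43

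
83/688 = 83/688 = 0.12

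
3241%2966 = 275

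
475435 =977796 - 502361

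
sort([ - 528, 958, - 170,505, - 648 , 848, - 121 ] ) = [ - 648, - 528, - 170, - 121,  505,848,  958] 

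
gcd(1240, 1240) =1240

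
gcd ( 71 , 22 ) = 1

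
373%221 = 152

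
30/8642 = 15/4321 = 0.00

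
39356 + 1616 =40972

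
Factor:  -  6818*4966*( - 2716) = 91958838608 = 2^4*7^2 * 13^1*97^1*191^1 * 487^1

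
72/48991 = 72/48991 = 0.00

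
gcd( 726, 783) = 3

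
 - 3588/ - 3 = 1196+0/1 = 1196.00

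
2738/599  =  2738/599 =4.57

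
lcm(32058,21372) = 64116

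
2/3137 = 2/3137 = 0.00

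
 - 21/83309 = -1+83288/83309=- 0.00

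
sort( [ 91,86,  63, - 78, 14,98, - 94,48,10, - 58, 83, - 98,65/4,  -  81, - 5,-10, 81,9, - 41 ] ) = [ - 98,  -  94,-81, - 78, - 58, - 41,  -  10, - 5,9,10,14,65/4  ,  48,  63,81,83,86,91,98]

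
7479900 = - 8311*( - 900)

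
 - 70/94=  - 1 + 12/47 = - 0.74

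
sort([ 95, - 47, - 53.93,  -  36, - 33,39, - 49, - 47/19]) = [ - 53.93, - 49,-47 ,-36, - 33, - 47/19, 39, 95]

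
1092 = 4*273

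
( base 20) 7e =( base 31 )4U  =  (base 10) 154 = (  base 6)414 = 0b10011010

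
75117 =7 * 10731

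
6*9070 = 54420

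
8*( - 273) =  - 2184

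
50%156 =50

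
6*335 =2010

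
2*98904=197808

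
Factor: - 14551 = -14551^1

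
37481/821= 45+536/821 = 45.65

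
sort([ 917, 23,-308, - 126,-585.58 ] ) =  [ - 585.58, - 308,-126,  23, 917]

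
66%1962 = 66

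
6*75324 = 451944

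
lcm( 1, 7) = 7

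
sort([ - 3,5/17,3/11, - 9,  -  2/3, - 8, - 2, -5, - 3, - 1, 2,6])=[  -  9, - 8, - 5,  -  3, - 3 , - 2, - 1,-2/3,3/11,  5/17, 2,6 ] 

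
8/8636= 2/2159 = 0.00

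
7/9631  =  7/9631 = 0.00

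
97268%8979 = 7478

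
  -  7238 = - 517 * 14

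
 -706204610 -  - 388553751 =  - 317650859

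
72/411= 24/137 = 0.18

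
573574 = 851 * 674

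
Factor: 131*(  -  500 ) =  - 2^2*5^3*131^1  =  - 65500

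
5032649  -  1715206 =3317443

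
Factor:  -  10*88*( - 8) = 2^7 * 5^1 * 11^1 = 7040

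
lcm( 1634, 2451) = 4902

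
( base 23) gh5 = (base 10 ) 8860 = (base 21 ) k1j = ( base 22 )I6G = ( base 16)229c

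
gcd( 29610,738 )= 18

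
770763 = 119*6477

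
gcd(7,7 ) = 7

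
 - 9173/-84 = 9173/84 = 109.20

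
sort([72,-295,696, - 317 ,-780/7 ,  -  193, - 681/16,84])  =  [ - 317,-295, - 193, - 780/7, - 681/16, 72,84, 696]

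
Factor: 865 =5^1*173^1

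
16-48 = -32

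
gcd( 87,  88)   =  1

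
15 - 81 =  - 66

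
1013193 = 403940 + 609253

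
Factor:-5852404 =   -  2^2*257^1 * 5693^1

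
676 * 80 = 54080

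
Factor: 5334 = 2^1*3^1*7^1*127^1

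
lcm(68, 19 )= 1292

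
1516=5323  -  3807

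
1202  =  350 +852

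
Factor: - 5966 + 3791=-3^1  *5^2*29^1 = - 2175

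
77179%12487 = 2257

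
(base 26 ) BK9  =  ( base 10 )7965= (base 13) 3819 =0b1111100011101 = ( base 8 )17435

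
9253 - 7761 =1492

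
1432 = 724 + 708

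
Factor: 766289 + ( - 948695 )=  - 2^1 *3^1* 7^1*43^1*101^1 = - 182406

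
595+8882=9477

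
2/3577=2/3577 =0.00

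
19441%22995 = 19441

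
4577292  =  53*86364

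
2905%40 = 25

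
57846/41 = 57846/41  =  1410.88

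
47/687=47/687 = 0.07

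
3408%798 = 216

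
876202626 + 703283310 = 1579485936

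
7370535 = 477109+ 6893426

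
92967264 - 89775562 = 3191702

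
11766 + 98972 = 110738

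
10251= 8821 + 1430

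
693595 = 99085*7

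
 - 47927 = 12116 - 60043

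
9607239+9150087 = 18757326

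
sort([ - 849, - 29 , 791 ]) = [-849,-29, 791]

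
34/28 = 17/14 = 1.21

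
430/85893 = 430/85893 = 0.01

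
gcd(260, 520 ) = 260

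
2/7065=2/7065 = 0.00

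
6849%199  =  83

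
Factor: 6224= 2^4* 389^1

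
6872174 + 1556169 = 8428343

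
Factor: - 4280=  - 2^3*5^1 * 107^1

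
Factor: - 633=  - 3^1*211^1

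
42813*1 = 42813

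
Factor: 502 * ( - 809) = - 2^1*251^1 * 809^1 = - 406118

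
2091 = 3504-1413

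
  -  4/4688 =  - 1/1172 = - 0.00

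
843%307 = 229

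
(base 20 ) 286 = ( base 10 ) 966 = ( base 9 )1283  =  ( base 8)1706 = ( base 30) 126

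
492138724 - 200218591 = 291920133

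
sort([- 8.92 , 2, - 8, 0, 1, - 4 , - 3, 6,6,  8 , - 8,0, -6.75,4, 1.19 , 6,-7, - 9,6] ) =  [ - 9, - 8.92, - 8,  -  8, - 7, - 6.75,-4, - 3, 0,  0,1,1.19, 2,4,6 , 6, 6 , 6,8]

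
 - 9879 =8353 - 18232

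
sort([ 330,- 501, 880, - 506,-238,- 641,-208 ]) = [-641, - 506, - 501,- 238, - 208, 330,880]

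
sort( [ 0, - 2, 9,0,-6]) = [ - 6 , - 2, 0,0, 9] 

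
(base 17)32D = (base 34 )QU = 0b1110010010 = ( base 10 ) 914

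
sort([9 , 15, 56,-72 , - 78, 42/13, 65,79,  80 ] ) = [ - 78, - 72, 42/13 , 9, 15, 56, 65,79, 80] 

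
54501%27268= 27233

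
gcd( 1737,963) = 9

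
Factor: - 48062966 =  - 2^1 * 7^1*3433069^1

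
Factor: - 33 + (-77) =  - 2^1 * 5^1* 11^1  =  -110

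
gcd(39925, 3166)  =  1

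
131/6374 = 131/6374 = 0.02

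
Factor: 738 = 2^1*3^2*41^1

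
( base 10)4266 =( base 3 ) 12212000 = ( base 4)1002222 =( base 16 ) 10aa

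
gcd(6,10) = 2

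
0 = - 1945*0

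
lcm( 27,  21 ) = 189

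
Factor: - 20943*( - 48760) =2^3*3^2*5^1*13^1 * 23^1*53^1*179^1 = 1021180680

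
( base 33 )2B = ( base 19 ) 41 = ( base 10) 77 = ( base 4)1031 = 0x4d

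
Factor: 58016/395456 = 2^( - 1)*7^2 * 167^(-1 ) = 49/334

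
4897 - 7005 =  - 2108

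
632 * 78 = 49296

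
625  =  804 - 179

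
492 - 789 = - 297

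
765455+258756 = 1024211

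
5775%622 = 177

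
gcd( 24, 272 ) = 8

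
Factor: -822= - 2^1*3^1*137^1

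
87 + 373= 460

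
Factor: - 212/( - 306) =106/153 = 2^1*3^( - 2 )*17^( - 1)*53^1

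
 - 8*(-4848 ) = 38784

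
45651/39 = 1170 + 7/13 = 1170.54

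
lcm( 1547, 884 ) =6188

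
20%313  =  20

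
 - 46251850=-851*54350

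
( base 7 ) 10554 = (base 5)41220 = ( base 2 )101001111101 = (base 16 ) a7d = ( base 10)2685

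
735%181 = 11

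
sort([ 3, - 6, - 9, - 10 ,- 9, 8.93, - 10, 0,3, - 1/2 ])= [ - 10, - 10, - 9, - 9,-6, - 1/2, 0,3, 3, 8.93 ] 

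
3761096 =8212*458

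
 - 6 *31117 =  - 186702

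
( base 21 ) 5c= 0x75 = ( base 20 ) 5H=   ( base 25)4H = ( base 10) 117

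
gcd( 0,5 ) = 5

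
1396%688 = 20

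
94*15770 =1482380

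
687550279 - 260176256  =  427374023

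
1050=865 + 185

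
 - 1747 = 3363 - 5110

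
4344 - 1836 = 2508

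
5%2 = 1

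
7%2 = 1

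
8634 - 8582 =52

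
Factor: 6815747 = 53^1*128599^1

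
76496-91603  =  -15107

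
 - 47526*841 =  - 39969366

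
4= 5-1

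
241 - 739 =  - 498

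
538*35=18830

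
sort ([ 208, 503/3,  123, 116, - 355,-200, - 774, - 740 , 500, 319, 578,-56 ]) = [ - 774,- 740, - 355 , - 200, - 56 , 116,123,503/3, 208,319, 500, 578 ] 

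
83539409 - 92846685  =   - 9307276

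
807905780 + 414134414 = 1222040194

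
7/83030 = 7/83030  =  0.00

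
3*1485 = 4455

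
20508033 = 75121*273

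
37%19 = 18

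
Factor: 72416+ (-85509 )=-13093^1= -  13093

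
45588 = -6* ( - 7598) 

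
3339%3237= 102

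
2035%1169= 866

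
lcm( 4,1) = 4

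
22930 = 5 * 4586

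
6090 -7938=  - 1848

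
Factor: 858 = 2^1*3^1*11^1*13^1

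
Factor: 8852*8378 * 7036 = 521804226016 = 2^5*59^1*71^1 * 1759^1*2213^1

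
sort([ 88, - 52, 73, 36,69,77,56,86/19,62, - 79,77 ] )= [ - 79, - 52, 86/19,36,56, 62, 69,73,77,77, 88]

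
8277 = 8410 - 133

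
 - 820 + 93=-727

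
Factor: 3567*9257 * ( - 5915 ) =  - 195311637885  =  -3^1 * 5^1*7^1*13^2 * 29^1*41^1 *9257^1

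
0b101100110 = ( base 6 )1354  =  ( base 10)358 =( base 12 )25A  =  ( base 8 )546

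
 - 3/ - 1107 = 1/369= 0.00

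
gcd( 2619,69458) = 1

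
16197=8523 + 7674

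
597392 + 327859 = 925251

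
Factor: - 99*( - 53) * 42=2^1*3^3* 7^1 * 11^1*53^1=220374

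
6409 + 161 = 6570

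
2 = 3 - 1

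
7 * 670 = 4690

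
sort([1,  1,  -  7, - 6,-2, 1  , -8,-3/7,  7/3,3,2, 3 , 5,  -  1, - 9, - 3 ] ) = [ - 9, - 8 , -7, - 6, - 3,-2,-1, - 3/7,  1, 1,1,2,  7/3,  3,3,5]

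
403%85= 63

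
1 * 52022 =52022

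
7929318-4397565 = 3531753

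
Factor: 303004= 2^2*13^1 * 5827^1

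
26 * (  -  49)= - 1274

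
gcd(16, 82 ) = 2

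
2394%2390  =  4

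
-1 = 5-6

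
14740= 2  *7370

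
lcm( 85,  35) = 595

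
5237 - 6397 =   -  1160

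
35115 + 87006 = 122121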